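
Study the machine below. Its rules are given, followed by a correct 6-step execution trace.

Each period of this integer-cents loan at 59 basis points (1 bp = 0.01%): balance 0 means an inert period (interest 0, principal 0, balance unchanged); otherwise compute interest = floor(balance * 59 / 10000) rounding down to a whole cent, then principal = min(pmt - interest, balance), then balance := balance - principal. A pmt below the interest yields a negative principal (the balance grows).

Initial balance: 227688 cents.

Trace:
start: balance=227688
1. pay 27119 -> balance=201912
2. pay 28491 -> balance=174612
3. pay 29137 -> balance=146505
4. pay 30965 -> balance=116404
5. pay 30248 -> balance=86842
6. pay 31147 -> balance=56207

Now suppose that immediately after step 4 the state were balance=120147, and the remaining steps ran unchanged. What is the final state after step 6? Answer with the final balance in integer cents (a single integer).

state after step 4 := balance=120147
5. pay 30248 -> balance=90607
6. pay 31147 -> balance=59994

59994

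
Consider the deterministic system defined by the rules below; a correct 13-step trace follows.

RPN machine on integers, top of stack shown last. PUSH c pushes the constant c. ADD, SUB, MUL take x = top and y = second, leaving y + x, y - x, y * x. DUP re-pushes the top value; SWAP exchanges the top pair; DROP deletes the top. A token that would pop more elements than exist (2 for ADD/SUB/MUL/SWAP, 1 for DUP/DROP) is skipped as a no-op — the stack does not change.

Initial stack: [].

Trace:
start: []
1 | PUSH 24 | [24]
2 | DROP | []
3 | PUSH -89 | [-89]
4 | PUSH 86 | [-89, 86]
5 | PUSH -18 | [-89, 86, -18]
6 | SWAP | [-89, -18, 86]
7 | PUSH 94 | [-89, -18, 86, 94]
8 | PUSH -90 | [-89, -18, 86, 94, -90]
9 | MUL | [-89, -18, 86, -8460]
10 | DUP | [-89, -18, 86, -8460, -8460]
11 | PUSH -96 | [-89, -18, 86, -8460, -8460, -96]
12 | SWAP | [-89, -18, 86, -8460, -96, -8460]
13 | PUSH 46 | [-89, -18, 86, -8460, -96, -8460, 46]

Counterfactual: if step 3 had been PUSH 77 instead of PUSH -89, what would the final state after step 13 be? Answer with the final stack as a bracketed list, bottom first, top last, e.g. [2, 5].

(re-executing from step 3 with the substitution; state before step 3: [])
3 | PUSH 77 | [77]
4 | PUSH 86 | [77, 86]
5 | PUSH -18 | [77, 86, -18]
6 | SWAP | [77, -18, 86]
7 | PUSH 94 | [77, -18, 86, 94]
8 | PUSH -90 | [77, -18, 86, 94, -90]
9 | MUL | [77, -18, 86, -8460]
10 | DUP | [77, -18, 86, -8460, -8460]
11 | PUSH -96 | [77, -18, 86, -8460, -8460, -96]
12 | SWAP | [77, -18, 86, -8460, -96, -8460]
13 | PUSH 46 | [77, -18, 86, -8460, -96, -8460, 46]

[77, -18, 86, -8460, -96, -8460, 46]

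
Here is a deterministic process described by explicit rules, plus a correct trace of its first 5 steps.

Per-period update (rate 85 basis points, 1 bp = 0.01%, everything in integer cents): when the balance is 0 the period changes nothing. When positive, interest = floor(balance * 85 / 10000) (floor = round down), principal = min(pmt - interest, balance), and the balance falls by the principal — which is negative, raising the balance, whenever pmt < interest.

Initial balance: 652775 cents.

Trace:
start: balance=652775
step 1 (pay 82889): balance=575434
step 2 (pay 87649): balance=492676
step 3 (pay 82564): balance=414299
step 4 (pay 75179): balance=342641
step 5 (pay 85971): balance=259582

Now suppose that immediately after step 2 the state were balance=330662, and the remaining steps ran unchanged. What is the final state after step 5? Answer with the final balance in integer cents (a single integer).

93401

state after step 2 := balance=330662
step 3 (pay 82564): balance=250908
step 4 (pay 75179): balance=177861
step 5 (pay 85971): balance=93401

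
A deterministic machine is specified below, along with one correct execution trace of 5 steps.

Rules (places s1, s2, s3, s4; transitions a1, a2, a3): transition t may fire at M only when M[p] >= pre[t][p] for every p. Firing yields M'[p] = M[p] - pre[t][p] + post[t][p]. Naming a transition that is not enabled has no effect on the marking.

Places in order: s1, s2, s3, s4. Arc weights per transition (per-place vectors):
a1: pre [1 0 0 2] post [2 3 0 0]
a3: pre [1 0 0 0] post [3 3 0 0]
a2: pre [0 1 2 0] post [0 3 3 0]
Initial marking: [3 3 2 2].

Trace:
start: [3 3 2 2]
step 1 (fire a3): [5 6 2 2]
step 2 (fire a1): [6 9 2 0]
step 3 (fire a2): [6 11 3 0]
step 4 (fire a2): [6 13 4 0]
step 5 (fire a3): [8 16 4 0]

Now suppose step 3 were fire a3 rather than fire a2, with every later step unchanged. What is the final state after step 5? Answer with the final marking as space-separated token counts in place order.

10 17 3 0

(re-executing from step 3 with the substitution; state before step 3: [6 9 2 0])
step 3 (fire a3): [8 12 2 0]
step 4 (fire a2): [8 14 3 0]
step 5 (fire a3): [10 17 3 0]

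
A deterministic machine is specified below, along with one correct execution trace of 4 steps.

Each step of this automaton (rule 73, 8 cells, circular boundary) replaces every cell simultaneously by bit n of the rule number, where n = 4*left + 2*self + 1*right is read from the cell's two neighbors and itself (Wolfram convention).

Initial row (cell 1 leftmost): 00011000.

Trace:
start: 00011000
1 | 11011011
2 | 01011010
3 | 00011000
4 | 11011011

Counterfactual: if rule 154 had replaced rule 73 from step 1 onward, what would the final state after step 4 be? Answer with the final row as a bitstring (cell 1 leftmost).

(re-executing steps 1..4 under rule 154; state before step 1: 00011000)
1 | 00110100
2 | 01100010
3 | 11010101
4 | 10000001

10000001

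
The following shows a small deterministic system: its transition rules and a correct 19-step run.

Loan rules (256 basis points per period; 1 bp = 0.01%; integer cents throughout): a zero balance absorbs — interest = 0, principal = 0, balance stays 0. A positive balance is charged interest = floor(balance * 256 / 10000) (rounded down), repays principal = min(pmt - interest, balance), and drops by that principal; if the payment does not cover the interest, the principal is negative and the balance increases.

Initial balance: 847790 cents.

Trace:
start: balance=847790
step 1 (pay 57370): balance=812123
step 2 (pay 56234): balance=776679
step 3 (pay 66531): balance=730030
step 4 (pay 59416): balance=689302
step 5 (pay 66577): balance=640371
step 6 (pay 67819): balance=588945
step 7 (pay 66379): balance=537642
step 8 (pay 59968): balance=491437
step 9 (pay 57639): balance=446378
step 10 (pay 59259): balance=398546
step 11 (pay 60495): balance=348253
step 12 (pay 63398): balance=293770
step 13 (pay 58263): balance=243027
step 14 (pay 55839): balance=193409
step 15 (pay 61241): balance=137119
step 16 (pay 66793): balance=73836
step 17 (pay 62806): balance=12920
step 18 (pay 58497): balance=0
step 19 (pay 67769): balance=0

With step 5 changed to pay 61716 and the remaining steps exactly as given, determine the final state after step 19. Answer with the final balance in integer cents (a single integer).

0

(re-executing from step 5 with the substitution; state before step 5: balance=689302)
step 5 (pay 61716): balance=645232
step 6 (pay 67819): balance=593930
step 7 (pay 66379): balance=542755
step 8 (pay 59968): balance=496681
step 9 (pay 57639): balance=451757
step 10 (pay 59259): balance=404062
step 11 (pay 60495): balance=353910
step 12 (pay 63398): balance=299572
step 13 (pay 58263): balance=248978
step 14 (pay 55839): balance=199512
step 15 (pay 61241): balance=143378
step 16 (pay 66793): balance=80255
step 17 (pay 62806): balance=19503
step 18 (pay 58497): balance=0
step 19 (pay 67769): balance=0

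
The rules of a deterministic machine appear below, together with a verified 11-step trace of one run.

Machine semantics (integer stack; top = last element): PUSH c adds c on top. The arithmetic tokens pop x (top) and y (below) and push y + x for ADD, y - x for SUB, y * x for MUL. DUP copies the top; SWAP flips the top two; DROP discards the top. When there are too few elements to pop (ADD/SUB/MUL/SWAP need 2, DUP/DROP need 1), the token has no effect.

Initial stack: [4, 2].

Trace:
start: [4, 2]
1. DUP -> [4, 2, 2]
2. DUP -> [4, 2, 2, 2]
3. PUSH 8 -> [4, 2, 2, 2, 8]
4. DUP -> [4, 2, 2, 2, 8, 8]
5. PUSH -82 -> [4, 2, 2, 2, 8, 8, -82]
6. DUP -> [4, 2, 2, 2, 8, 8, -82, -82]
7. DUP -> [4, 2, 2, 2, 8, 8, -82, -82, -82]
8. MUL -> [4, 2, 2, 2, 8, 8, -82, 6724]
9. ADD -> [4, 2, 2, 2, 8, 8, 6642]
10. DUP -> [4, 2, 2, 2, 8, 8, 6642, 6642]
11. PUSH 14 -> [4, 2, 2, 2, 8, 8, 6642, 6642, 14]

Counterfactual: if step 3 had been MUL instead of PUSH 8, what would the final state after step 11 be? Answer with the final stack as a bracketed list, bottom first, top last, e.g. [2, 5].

[4, 2, 4, 4, 6642, 6642, 14]

(re-executing from step 3 with the substitution; state before step 3: [4, 2, 2, 2])
3. MUL -> [4, 2, 4]
4. DUP -> [4, 2, 4, 4]
5. PUSH -82 -> [4, 2, 4, 4, -82]
6. DUP -> [4, 2, 4, 4, -82, -82]
7. DUP -> [4, 2, 4, 4, -82, -82, -82]
8. MUL -> [4, 2, 4, 4, -82, 6724]
9. ADD -> [4, 2, 4, 4, 6642]
10. DUP -> [4, 2, 4, 4, 6642, 6642]
11. PUSH 14 -> [4, 2, 4, 4, 6642, 6642, 14]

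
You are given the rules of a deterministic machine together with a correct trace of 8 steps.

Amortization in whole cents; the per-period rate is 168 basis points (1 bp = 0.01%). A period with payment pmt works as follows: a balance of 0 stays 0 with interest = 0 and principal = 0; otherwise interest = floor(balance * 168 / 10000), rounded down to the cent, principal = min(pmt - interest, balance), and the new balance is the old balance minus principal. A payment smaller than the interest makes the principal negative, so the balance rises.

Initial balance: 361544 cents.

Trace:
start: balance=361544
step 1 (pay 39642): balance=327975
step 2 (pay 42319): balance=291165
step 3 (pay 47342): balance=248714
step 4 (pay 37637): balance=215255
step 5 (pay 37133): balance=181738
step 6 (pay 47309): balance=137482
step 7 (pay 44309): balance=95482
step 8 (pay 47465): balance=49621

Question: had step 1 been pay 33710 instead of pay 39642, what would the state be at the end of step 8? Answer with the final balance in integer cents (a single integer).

(re-executing from step 1 with the substitution; state before step 1: balance=361544)
step 1 (pay 33710): balance=333907
step 2 (pay 42319): balance=297197
step 3 (pay 47342): balance=254847
step 4 (pay 37637): balance=221491
step 5 (pay 37133): balance=188079
step 6 (pay 47309): balance=143929
step 7 (pay 44309): balance=102038
step 8 (pay 47465): balance=56287

56287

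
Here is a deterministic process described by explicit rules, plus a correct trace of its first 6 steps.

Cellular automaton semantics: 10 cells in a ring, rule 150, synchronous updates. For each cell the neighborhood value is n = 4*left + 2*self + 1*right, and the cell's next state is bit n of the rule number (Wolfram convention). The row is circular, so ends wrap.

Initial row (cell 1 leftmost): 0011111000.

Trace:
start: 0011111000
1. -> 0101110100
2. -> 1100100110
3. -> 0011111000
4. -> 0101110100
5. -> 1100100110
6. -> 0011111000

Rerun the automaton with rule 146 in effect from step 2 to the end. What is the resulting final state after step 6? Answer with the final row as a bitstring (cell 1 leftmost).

(re-executing steps 2..6 under rule 146; state before step 2: 0101110100)
2. -> 1000100010
3. -> 0101010100
4. -> 1000000010
5. -> 0100000100
6. -> 1010001010

1010001010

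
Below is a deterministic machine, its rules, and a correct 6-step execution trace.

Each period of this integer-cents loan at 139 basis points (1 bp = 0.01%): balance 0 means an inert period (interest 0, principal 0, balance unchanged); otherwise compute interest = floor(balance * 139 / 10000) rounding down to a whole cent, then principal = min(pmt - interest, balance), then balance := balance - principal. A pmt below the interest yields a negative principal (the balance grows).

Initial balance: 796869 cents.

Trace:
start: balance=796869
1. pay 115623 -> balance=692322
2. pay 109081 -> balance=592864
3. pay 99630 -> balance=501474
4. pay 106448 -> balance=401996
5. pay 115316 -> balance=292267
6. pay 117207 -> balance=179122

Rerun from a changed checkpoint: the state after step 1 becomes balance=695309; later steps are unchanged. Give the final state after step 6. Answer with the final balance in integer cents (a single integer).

182323

state after step 1 := balance=695309
2. pay 109081 -> balance=595892
3. pay 99630 -> balance=504544
4. pay 106448 -> balance=405109
5. pay 115316 -> balance=295424
6. pay 117207 -> balance=182323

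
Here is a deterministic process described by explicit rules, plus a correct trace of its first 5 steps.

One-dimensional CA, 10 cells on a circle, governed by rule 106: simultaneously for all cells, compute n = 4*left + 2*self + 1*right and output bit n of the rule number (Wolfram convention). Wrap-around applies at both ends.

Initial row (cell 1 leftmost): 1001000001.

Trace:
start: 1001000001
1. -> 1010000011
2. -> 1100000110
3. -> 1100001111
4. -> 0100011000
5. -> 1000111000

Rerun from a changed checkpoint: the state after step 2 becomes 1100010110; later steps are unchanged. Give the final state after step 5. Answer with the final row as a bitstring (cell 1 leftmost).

state after step 2 := 1100010110
3. -> 1100101111
4. -> 0101011000
5. -> 1010111000

1010111000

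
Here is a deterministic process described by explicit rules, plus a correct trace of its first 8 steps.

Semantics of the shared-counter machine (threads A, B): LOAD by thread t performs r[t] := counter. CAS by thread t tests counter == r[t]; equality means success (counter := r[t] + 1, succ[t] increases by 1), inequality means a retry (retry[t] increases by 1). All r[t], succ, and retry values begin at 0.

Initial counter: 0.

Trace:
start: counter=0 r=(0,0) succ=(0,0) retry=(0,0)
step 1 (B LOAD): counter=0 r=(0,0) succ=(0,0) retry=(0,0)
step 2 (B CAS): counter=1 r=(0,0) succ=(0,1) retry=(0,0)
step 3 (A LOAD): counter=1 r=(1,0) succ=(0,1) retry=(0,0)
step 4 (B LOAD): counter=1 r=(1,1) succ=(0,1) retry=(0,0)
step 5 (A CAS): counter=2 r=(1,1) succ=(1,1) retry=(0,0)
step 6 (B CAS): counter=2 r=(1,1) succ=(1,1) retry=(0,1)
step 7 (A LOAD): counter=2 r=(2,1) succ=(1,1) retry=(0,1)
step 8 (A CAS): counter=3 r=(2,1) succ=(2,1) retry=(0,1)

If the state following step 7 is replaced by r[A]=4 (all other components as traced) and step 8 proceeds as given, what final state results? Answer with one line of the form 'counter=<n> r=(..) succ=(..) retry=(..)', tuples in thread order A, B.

state after step 7 := counter=2 r=(4,1) succ=(1,1) retry=(0,1)
step 8 (A CAS): counter=2 r=(4,1) succ=(1,1) retry=(1,1)

counter=2 r=(4,1) succ=(1,1) retry=(1,1)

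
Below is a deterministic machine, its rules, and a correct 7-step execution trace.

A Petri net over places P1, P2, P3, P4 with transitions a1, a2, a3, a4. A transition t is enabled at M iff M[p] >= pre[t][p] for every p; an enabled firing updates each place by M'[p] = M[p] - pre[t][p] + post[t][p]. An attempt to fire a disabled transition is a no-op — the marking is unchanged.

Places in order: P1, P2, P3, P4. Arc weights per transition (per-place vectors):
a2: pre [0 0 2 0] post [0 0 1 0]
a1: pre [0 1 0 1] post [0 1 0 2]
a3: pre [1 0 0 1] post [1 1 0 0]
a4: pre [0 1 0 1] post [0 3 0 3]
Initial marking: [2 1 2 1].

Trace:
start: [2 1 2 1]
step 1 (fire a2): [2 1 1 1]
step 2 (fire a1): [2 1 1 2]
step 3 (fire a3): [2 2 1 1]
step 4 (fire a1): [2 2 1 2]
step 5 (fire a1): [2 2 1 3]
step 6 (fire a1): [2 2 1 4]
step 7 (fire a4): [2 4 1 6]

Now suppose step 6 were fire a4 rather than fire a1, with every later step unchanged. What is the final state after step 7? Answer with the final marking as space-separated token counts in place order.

2 6 1 7

(re-executing from step 6 with the substitution; state before step 6: [2 2 1 3])
step 6 (fire a4): [2 4 1 5]
step 7 (fire a4): [2 6 1 7]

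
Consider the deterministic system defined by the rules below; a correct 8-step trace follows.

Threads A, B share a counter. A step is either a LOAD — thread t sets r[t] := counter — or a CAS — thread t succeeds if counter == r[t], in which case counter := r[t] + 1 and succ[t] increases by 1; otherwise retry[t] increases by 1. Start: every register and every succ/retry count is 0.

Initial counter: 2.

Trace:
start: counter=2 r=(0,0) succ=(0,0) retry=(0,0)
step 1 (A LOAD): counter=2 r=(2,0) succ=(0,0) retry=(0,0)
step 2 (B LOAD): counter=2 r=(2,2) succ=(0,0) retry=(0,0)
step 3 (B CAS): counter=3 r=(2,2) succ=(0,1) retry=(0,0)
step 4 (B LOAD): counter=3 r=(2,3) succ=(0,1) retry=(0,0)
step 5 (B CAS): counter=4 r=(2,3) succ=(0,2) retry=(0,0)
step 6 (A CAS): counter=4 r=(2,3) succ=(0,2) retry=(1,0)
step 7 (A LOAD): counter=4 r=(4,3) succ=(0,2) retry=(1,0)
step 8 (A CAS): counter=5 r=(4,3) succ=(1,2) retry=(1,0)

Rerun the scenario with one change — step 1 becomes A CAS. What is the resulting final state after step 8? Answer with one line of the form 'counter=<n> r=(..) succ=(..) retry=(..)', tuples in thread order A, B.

counter=5 r=(4,3) succ=(1,2) retry=(2,0)

(re-executing from step 1 with the substitution; state before step 1: counter=2 r=(0,0) succ=(0,0) retry=(0,0))
step 1 (A CAS): counter=2 r=(0,0) succ=(0,0) retry=(1,0)
step 2 (B LOAD): counter=2 r=(0,2) succ=(0,0) retry=(1,0)
step 3 (B CAS): counter=3 r=(0,2) succ=(0,1) retry=(1,0)
step 4 (B LOAD): counter=3 r=(0,3) succ=(0,1) retry=(1,0)
step 5 (B CAS): counter=4 r=(0,3) succ=(0,2) retry=(1,0)
step 6 (A CAS): counter=4 r=(0,3) succ=(0,2) retry=(2,0)
step 7 (A LOAD): counter=4 r=(4,3) succ=(0,2) retry=(2,0)
step 8 (A CAS): counter=5 r=(4,3) succ=(1,2) retry=(2,0)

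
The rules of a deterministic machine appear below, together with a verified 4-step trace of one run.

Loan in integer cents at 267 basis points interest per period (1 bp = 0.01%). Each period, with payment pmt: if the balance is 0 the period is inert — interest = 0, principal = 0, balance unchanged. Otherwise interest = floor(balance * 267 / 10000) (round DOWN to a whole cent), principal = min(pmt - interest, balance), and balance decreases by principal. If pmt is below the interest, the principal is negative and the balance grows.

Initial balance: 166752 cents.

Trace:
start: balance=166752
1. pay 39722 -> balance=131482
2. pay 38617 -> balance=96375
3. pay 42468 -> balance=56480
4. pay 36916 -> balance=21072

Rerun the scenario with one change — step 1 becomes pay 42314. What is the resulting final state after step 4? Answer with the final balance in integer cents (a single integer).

18267

(re-executing from step 1 with the substitution; state before step 1: balance=166752)
1. pay 42314 -> balance=128890
2. pay 38617 -> balance=93714
3. pay 42468 -> balance=53748
4. pay 36916 -> balance=18267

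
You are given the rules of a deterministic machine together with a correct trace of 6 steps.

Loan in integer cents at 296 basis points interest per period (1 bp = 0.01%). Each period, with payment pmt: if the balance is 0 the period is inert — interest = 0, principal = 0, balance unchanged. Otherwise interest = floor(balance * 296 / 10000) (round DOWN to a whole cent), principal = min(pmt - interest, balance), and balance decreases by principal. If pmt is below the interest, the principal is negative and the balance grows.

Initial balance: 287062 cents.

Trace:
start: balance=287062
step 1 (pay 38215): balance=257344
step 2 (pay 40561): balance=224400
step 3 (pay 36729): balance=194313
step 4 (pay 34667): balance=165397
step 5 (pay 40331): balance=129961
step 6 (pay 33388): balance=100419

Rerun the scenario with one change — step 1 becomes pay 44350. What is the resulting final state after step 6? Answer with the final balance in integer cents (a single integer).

(re-executing from step 1 with the substitution; state before step 1: balance=287062)
step 1 (pay 44350): balance=251209
step 2 (pay 40561): balance=218083
step 3 (pay 36729): balance=187809
step 4 (pay 34667): balance=158701
step 5 (pay 40331): balance=123067
step 6 (pay 33388): balance=93321

93321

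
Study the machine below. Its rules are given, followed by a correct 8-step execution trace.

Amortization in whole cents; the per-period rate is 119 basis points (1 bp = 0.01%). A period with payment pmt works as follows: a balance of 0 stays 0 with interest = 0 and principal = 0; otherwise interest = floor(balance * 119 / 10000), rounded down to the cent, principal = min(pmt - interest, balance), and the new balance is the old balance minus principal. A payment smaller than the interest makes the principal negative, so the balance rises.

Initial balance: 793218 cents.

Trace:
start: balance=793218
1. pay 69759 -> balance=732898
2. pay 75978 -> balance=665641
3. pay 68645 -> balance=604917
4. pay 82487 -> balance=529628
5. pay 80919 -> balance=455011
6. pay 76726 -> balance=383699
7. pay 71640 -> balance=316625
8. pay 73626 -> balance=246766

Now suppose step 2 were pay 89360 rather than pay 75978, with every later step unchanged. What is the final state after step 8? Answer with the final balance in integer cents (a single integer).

(re-executing from step 2 with the substitution; state before step 2: balance=732898)
2. pay 89360 -> balance=652259
3. pay 68645 -> balance=591375
4. pay 82487 -> balance=515925
5. pay 80919 -> balance=441145
6. pay 76726 -> balance=369668
7. pay 71640 -> balance=302427
8. pay 73626 -> balance=232399

232399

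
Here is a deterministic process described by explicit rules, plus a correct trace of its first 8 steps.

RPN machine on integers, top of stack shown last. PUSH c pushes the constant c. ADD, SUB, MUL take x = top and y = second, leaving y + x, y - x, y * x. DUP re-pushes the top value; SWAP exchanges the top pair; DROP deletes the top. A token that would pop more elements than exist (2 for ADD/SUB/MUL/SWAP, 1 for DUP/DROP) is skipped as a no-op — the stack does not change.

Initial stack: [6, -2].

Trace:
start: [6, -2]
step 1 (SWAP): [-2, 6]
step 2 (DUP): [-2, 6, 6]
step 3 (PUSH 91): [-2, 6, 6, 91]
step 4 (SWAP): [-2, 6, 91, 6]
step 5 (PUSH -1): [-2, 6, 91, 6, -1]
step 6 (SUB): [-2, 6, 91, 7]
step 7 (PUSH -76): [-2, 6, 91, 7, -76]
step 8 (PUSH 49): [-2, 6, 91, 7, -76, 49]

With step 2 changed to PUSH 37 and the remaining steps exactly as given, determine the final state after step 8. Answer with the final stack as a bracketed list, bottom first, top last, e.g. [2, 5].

[-2, 6, 91, 38, -76, 49]

(re-executing from step 2 with the substitution; state before step 2: [-2, 6])
step 2 (PUSH 37): [-2, 6, 37]
step 3 (PUSH 91): [-2, 6, 37, 91]
step 4 (SWAP): [-2, 6, 91, 37]
step 5 (PUSH -1): [-2, 6, 91, 37, -1]
step 6 (SUB): [-2, 6, 91, 38]
step 7 (PUSH -76): [-2, 6, 91, 38, -76]
step 8 (PUSH 49): [-2, 6, 91, 38, -76, 49]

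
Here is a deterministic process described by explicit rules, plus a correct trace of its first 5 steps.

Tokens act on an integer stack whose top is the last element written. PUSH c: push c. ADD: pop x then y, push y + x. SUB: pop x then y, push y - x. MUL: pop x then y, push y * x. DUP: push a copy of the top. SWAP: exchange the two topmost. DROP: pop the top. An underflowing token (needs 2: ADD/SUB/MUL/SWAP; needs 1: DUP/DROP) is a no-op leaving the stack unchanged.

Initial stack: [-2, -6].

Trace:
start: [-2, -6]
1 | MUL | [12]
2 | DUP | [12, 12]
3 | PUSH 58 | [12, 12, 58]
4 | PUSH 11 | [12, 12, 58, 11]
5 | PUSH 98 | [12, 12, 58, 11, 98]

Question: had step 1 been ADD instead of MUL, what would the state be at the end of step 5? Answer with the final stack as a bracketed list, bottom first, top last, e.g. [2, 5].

[-8, -8, 58, 11, 98]

(re-executing from step 1 with the substitution; state before step 1: [-2, -6])
1 | ADD | [-8]
2 | DUP | [-8, -8]
3 | PUSH 58 | [-8, -8, 58]
4 | PUSH 11 | [-8, -8, 58, 11]
5 | PUSH 98 | [-8, -8, 58, 11, 98]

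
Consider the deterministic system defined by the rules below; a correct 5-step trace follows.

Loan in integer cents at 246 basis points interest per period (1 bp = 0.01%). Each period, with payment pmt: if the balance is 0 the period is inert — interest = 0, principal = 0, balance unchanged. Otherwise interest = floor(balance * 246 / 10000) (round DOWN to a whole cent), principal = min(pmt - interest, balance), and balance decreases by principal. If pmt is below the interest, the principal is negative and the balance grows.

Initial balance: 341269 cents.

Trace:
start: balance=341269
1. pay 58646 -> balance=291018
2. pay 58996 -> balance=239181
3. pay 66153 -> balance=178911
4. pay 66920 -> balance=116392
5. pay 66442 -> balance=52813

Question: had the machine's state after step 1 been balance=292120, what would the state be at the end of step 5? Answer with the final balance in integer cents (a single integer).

54027

state after step 1 := balance=292120
2. pay 58996 -> balance=240310
3. pay 66153 -> balance=180068
4. pay 66920 -> balance=117577
5. pay 66442 -> balance=54027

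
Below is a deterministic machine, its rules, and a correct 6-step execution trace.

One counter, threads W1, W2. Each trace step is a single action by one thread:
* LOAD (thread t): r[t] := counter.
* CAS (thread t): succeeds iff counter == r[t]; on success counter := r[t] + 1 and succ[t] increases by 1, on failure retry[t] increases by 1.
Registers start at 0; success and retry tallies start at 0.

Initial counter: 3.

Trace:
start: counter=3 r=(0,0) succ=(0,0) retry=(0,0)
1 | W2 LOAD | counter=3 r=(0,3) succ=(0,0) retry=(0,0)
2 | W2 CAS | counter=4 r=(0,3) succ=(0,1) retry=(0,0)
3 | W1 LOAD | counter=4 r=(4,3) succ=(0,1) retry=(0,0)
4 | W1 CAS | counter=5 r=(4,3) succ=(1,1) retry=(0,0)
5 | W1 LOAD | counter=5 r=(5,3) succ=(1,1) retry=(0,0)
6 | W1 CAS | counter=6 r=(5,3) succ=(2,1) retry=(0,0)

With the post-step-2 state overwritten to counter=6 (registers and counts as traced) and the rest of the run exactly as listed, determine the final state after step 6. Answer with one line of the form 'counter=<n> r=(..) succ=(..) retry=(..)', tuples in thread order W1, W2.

counter=8 r=(7,3) succ=(2,1) retry=(0,0)

state after step 2 := counter=6 r=(0,3) succ=(0,1) retry=(0,0)
3 | W1 LOAD | counter=6 r=(6,3) succ=(0,1) retry=(0,0)
4 | W1 CAS | counter=7 r=(6,3) succ=(1,1) retry=(0,0)
5 | W1 LOAD | counter=7 r=(7,3) succ=(1,1) retry=(0,0)
6 | W1 CAS | counter=8 r=(7,3) succ=(2,1) retry=(0,0)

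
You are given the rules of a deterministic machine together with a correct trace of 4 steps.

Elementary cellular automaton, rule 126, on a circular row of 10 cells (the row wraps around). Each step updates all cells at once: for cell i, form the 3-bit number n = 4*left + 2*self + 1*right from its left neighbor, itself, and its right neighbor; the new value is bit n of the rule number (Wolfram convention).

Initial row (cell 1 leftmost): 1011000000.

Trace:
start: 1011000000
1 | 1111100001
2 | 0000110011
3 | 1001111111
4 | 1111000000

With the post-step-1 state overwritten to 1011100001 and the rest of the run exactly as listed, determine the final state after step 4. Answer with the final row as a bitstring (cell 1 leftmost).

0110000011

state after step 1 := 1011100001
2 | 1110110011
3 | 0011111110
4 | 0110000011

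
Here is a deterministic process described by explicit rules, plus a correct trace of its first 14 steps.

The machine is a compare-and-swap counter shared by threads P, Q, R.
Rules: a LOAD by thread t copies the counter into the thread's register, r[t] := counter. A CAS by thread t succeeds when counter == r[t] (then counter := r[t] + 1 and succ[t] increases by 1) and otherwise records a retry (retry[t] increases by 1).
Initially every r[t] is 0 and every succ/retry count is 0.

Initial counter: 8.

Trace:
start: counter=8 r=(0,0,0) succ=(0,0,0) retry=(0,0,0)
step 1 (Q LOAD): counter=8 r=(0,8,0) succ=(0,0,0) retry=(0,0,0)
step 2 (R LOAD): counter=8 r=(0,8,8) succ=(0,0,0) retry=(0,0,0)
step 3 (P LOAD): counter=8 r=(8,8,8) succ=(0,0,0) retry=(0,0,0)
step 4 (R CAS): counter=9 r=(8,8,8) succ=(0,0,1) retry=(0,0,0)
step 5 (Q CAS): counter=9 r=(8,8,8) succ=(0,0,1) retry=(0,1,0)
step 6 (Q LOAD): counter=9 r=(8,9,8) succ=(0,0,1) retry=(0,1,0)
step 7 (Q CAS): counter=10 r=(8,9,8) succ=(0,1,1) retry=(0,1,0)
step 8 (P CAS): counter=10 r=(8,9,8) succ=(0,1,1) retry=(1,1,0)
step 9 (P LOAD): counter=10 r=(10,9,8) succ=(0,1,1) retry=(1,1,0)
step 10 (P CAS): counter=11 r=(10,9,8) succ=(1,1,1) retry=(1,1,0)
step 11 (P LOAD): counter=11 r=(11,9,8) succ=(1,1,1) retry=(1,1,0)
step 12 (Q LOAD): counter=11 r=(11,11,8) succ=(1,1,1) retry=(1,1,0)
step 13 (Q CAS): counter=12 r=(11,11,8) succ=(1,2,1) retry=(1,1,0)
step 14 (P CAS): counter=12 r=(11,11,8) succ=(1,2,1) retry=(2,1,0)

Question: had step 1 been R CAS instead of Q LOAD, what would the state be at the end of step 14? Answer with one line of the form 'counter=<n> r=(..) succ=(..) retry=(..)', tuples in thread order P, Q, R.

(re-executing from step 1 with the substitution; state before step 1: counter=8 r=(0,0,0) succ=(0,0,0) retry=(0,0,0))
step 1 (R CAS): counter=8 r=(0,0,0) succ=(0,0,0) retry=(0,0,1)
step 2 (R LOAD): counter=8 r=(0,0,8) succ=(0,0,0) retry=(0,0,1)
step 3 (P LOAD): counter=8 r=(8,0,8) succ=(0,0,0) retry=(0,0,1)
step 4 (R CAS): counter=9 r=(8,0,8) succ=(0,0,1) retry=(0,0,1)
step 5 (Q CAS): counter=9 r=(8,0,8) succ=(0,0,1) retry=(0,1,1)
step 6 (Q LOAD): counter=9 r=(8,9,8) succ=(0,0,1) retry=(0,1,1)
step 7 (Q CAS): counter=10 r=(8,9,8) succ=(0,1,1) retry=(0,1,1)
step 8 (P CAS): counter=10 r=(8,9,8) succ=(0,1,1) retry=(1,1,1)
step 9 (P LOAD): counter=10 r=(10,9,8) succ=(0,1,1) retry=(1,1,1)
step 10 (P CAS): counter=11 r=(10,9,8) succ=(1,1,1) retry=(1,1,1)
step 11 (P LOAD): counter=11 r=(11,9,8) succ=(1,1,1) retry=(1,1,1)
step 12 (Q LOAD): counter=11 r=(11,11,8) succ=(1,1,1) retry=(1,1,1)
step 13 (Q CAS): counter=12 r=(11,11,8) succ=(1,2,1) retry=(1,1,1)
step 14 (P CAS): counter=12 r=(11,11,8) succ=(1,2,1) retry=(2,1,1)

counter=12 r=(11,11,8) succ=(1,2,1) retry=(2,1,1)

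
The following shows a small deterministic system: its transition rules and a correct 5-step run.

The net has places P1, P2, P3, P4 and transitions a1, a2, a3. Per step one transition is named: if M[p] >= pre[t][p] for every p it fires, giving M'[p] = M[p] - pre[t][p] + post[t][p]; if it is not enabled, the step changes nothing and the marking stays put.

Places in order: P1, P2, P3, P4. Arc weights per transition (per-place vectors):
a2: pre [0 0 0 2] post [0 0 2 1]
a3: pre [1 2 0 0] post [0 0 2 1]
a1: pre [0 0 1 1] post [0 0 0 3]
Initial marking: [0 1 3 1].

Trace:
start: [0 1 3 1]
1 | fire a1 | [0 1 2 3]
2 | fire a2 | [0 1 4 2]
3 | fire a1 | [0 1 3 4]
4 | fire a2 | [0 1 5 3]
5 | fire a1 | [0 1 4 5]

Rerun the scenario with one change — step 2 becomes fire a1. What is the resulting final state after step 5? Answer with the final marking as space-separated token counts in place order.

(re-executing from step 2 with the substitution; state before step 2: [0 1 2 3])
2 | fire a1 | [0 1 1 5]
3 | fire a1 | [0 1 0 7]
4 | fire a2 | [0 1 2 6]
5 | fire a1 | [0 1 1 8]

0 1 1 8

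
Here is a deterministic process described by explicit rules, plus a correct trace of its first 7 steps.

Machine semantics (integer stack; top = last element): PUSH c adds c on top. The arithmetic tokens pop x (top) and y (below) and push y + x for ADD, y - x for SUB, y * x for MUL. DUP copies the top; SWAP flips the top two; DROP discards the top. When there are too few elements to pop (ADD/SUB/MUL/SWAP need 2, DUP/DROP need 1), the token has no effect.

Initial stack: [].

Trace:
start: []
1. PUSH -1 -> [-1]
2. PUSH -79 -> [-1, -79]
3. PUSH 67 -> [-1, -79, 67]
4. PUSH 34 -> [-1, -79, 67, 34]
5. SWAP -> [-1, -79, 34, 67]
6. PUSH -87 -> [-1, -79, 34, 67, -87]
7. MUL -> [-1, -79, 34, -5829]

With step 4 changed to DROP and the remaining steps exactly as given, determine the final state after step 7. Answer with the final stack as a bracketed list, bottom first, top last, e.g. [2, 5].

[-79, 87]

(re-executing from step 4 with the substitution; state before step 4: [-1, -79, 67])
4. DROP -> [-1, -79]
5. SWAP -> [-79, -1]
6. PUSH -87 -> [-79, -1, -87]
7. MUL -> [-79, 87]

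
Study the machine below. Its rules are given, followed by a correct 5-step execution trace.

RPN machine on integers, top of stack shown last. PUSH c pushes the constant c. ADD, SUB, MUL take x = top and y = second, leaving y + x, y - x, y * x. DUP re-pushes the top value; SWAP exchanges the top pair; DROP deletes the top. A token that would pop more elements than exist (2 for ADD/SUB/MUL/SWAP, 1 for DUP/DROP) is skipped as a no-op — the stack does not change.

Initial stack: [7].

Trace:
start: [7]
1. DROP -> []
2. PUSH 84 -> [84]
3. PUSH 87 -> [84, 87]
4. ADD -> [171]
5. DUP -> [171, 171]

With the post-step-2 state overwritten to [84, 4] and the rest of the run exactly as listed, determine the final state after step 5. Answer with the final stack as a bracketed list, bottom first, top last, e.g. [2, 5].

[84, 91, 91]

state after step 2 := [84, 4]
3. PUSH 87 -> [84, 4, 87]
4. ADD -> [84, 91]
5. DUP -> [84, 91, 91]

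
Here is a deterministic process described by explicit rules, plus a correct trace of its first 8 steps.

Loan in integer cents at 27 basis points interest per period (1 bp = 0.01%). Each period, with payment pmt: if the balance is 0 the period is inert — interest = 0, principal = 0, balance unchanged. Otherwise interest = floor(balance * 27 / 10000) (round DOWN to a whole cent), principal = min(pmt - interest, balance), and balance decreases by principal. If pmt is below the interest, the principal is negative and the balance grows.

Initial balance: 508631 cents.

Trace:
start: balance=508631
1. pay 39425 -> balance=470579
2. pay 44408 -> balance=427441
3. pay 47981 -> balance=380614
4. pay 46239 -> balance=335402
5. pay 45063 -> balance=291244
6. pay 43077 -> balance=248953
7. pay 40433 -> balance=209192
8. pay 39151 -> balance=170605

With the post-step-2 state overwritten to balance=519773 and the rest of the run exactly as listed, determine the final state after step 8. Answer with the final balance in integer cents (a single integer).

264443

state after step 2 := balance=519773
3. pay 47981 -> balance=473195
4. pay 46239 -> balance=428233
5. pay 45063 -> balance=384326
6. pay 43077 -> balance=342286
7. pay 40433 -> balance=302777
8. pay 39151 -> balance=264443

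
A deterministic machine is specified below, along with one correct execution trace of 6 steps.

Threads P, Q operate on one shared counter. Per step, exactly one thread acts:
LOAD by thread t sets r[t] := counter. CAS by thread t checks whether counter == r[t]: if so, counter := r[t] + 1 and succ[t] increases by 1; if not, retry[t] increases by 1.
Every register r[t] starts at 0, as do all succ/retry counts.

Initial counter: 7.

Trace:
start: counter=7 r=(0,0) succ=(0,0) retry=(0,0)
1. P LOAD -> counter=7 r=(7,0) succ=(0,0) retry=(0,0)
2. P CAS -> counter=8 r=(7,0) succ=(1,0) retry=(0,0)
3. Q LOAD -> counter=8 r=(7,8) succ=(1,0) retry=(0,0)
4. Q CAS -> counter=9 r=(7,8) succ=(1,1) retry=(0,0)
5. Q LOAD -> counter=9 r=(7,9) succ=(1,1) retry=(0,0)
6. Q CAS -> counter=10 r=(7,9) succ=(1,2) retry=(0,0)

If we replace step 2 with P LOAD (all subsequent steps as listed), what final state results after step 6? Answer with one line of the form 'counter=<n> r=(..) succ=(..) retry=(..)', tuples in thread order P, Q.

(re-executing from step 2 with the substitution; state before step 2: counter=7 r=(7,0) succ=(0,0) retry=(0,0))
2. P LOAD -> counter=7 r=(7,0) succ=(0,0) retry=(0,0)
3. Q LOAD -> counter=7 r=(7,7) succ=(0,0) retry=(0,0)
4. Q CAS -> counter=8 r=(7,7) succ=(0,1) retry=(0,0)
5. Q LOAD -> counter=8 r=(7,8) succ=(0,1) retry=(0,0)
6. Q CAS -> counter=9 r=(7,8) succ=(0,2) retry=(0,0)

counter=9 r=(7,8) succ=(0,2) retry=(0,0)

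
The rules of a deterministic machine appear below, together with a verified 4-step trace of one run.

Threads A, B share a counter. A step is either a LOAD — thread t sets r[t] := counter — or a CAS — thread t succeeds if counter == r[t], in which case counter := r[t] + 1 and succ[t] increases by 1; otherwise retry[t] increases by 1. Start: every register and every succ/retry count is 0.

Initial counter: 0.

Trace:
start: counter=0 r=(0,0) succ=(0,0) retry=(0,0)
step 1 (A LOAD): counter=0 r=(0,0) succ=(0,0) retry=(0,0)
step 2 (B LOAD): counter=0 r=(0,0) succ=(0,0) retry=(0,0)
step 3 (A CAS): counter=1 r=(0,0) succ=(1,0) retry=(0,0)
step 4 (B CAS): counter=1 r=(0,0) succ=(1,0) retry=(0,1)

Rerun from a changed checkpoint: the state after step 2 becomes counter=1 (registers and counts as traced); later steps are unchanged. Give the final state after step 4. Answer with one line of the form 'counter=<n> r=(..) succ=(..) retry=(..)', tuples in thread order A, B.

counter=1 r=(0,0) succ=(0,0) retry=(1,1)

state after step 2 := counter=1 r=(0,0) succ=(0,0) retry=(0,0)
step 3 (A CAS): counter=1 r=(0,0) succ=(0,0) retry=(1,0)
step 4 (B CAS): counter=1 r=(0,0) succ=(0,0) retry=(1,1)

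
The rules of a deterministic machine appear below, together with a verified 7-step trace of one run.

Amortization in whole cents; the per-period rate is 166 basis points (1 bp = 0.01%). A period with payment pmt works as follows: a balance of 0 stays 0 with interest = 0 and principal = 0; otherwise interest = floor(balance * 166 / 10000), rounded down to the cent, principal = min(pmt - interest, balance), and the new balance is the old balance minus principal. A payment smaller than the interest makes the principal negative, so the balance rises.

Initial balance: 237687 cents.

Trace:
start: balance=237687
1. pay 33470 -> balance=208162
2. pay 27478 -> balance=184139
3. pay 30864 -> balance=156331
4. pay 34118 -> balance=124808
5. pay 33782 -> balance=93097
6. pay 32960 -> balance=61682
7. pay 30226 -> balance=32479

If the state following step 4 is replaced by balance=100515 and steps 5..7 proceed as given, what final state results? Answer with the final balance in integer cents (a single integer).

6957

state after step 4 := balance=100515
5. pay 33782 -> balance=68401
6. pay 32960 -> balance=36576
7. pay 30226 -> balance=6957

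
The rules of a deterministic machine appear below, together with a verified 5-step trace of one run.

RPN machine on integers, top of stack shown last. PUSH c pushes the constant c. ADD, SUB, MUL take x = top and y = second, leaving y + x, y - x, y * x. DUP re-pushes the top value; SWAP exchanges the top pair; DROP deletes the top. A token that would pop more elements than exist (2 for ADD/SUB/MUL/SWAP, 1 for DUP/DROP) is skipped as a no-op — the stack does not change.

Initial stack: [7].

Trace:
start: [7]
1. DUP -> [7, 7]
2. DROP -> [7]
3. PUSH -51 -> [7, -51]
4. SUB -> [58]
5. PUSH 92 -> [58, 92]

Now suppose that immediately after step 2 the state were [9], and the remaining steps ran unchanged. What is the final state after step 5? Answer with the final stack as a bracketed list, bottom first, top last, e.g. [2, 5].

state after step 2 := [9]
3. PUSH -51 -> [9, -51]
4. SUB -> [60]
5. PUSH 92 -> [60, 92]

[60, 92]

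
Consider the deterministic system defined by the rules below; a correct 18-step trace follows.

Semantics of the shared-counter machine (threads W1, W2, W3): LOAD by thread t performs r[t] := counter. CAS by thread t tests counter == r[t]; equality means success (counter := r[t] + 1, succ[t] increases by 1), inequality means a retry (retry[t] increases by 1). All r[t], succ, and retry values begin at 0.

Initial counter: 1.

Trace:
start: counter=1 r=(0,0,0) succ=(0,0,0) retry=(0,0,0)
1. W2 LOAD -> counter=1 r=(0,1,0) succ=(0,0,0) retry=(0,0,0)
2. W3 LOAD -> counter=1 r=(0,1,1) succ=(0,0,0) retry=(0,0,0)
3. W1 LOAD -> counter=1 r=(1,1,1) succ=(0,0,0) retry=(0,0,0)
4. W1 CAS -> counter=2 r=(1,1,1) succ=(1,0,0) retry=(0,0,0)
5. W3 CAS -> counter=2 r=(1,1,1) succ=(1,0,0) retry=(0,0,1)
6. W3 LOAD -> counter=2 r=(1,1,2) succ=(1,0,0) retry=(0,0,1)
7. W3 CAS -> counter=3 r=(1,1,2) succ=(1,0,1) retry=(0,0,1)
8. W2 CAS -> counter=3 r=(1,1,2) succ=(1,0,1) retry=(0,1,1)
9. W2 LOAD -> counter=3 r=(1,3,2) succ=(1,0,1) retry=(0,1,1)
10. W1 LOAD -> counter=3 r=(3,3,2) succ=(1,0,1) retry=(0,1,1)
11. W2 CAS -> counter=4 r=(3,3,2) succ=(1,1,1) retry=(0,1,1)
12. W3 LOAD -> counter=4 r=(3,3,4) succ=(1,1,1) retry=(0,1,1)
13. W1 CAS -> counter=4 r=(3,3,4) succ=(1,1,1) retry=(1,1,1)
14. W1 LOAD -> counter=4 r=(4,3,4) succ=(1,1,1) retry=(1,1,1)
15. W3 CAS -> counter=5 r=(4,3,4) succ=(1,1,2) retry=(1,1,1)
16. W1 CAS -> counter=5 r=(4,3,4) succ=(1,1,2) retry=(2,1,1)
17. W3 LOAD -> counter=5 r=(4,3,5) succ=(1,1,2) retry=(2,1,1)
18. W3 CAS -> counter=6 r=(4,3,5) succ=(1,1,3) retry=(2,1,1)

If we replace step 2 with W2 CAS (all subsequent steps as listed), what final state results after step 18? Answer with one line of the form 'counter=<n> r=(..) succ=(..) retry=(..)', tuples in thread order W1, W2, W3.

counter=7 r=(5,4,6) succ=(1,2,3) retry=(2,1,1)

(re-executing from step 2 with the substitution; state before step 2: counter=1 r=(0,1,0) succ=(0,0,0) retry=(0,0,0))
2. W2 CAS -> counter=2 r=(0,1,0) succ=(0,1,0) retry=(0,0,0)
3. W1 LOAD -> counter=2 r=(2,1,0) succ=(0,1,0) retry=(0,0,0)
4. W1 CAS -> counter=3 r=(2,1,0) succ=(1,1,0) retry=(0,0,0)
5. W3 CAS -> counter=3 r=(2,1,0) succ=(1,1,0) retry=(0,0,1)
6. W3 LOAD -> counter=3 r=(2,1,3) succ=(1,1,0) retry=(0,0,1)
7. W3 CAS -> counter=4 r=(2,1,3) succ=(1,1,1) retry=(0,0,1)
8. W2 CAS -> counter=4 r=(2,1,3) succ=(1,1,1) retry=(0,1,1)
9. W2 LOAD -> counter=4 r=(2,4,3) succ=(1,1,1) retry=(0,1,1)
10. W1 LOAD -> counter=4 r=(4,4,3) succ=(1,1,1) retry=(0,1,1)
11. W2 CAS -> counter=5 r=(4,4,3) succ=(1,2,1) retry=(0,1,1)
12. W3 LOAD -> counter=5 r=(4,4,5) succ=(1,2,1) retry=(0,1,1)
13. W1 CAS -> counter=5 r=(4,4,5) succ=(1,2,1) retry=(1,1,1)
14. W1 LOAD -> counter=5 r=(5,4,5) succ=(1,2,1) retry=(1,1,1)
15. W3 CAS -> counter=6 r=(5,4,5) succ=(1,2,2) retry=(1,1,1)
16. W1 CAS -> counter=6 r=(5,4,5) succ=(1,2,2) retry=(2,1,1)
17. W3 LOAD -> counter=6 r=(5,4,6) succ=(1,2,2) retry=(2,1,1)
18. W3 CAS -> counter=7 r=(5,4,6) succ=(1,2,3) retry=(2,1,1)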